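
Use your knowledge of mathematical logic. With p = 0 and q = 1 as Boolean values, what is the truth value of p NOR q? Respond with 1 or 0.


p = 0, q = 1
Operation: p NOR q
Evaluate: 0 NOR 1 = 0

0


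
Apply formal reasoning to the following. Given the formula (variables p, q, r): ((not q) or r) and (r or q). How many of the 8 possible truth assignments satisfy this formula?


Evaluate all 8 assignments for p, q, r:
p=0, q=0, r=0: 0
p=0, q=0, r=1: 1
p=0, q=1, r=0: 0
p=0, q=1, r=1: 1
p=1, q=0, r=0: 0
p=1, q=0, r=1: 1
p=1, q=1, r=0: 0
p=1, q=1, r=1: 1
Satisfying count = 4

4


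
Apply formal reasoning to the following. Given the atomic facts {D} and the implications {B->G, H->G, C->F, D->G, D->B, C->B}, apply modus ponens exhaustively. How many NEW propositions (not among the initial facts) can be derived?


Initial facts: {D}
Apply modus ponens to closure:
  D and D->G  =>  G
  D and D->B  =>  B
Final known: {B, D, G}
New propositions: {B, G}
Count = 2

2


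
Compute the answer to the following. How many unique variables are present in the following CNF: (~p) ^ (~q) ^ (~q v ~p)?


Identify each variable that appears in the formula.
Variables found: p, q
Count = 2

2


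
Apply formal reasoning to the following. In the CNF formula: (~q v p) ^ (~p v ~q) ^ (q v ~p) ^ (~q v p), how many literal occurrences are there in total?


Counting literals in each clause:
Clause 1: 2 literal(s)
Clause 2: 2 literal(s)
Clause 3: 2 literal(s)
Clause 4: 2 literal(s)
Total = 8

8


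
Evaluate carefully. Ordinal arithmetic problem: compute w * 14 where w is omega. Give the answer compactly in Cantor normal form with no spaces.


Compute w * 14.
Ordinal * is associative and left-distributive over +, but NOT commutative; for finite n>1, n*w = w but w*n stays w*n.
w * 14 means 14 copies of w concatenated: w*14.
Result = w*14

w*14


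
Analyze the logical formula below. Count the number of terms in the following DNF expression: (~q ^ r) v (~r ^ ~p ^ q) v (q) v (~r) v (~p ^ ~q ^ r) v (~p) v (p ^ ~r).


A DNF formula is a disjunction of terms (conjunctions).
Terms are separated by v.
Counting the disjuncts: 7 terms.

7


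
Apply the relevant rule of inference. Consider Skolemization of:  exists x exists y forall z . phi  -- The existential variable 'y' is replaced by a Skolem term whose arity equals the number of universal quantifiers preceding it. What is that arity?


Quantifier prefix: exists x exists y forall z
'y' is existentially quantified at position 2.
No universal quantifiers precede it.
Skolem function arity = 0 (a Skolem constant)

0


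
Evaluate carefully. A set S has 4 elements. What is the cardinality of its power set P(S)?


The power set of a set with n elements has 2^n elements.
|P(S)| = 2^4 = 16

16


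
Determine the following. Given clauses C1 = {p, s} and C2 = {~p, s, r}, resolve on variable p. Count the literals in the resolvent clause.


Remove p from C1 and ~p from C2.
C1 remainder: {s}
C2 remainder: {s, r}
Union (resolvent): {r, s}
Resolvent has 2 literal(s).

2


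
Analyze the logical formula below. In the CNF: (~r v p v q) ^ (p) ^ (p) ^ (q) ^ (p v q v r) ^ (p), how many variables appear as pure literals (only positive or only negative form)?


Check each variable for pure literal status:
p: pure positive
q: pure positive
r: mixed (not pure)
Pure literal count = 2

2


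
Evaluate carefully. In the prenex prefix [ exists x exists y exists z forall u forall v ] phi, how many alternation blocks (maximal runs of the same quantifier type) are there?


Quantifier-type sequence: E E E A A  (A=forall, E=exists)
Group into maximal same-type runs:
  Ex3 | Ax2
Number of blocks = 2

2


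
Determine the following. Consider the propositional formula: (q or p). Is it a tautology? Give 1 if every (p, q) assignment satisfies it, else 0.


Check all 4 assignments:
p=0, q=0: 0
p=0, q=1: 1
p=1, q=0: 1
p=1, q=1: 1
Satisfying count = 3/4.
Tautology iff count = 4: no.

0


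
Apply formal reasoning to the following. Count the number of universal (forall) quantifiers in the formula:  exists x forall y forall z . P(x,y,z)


Quantifier prefix: exists x forall y forall z
Mark each quantifier type:
  E U U
Universal count = 2, Existential count = 1
Asked for universal (forall) quantifiers: 2

2


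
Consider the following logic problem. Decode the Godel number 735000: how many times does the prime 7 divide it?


Factorize 735000 by dividing by 7 repeatedly.
Division steps: 7 divides 735000 exactly 2 time(s).
Exponent of 7 = 2

2


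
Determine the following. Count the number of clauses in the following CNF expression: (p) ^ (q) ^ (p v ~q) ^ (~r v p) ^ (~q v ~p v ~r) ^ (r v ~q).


A CNF formula is a conjunction of clauses.
Clauses are separated by ^.
Counting the conjuncts: 6 clauses.

6


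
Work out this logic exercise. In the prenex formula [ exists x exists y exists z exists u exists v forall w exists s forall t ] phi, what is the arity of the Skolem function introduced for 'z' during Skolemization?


Quantifier prefix: exists x exists y exists z exists u exists v forall w exists s forall t
'z' is existentially quantified at position 3.
No universal quantifiers precede it.
Skolem function arity = 0 (a Skolem constant)

0


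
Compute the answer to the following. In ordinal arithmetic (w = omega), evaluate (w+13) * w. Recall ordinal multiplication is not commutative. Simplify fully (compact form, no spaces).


Compute (w+13) * w.
Ordinal * is associative and left-distributive over +, but NOT commutative; for finite n>1, n*w = w but w*n stays w*n.
(w+13) * w = sup{(w+13)*k : k<w} = sup{w*k+13} = w^2 (the +13 tail is absorbed in the limit).
Result = w^2

w^2


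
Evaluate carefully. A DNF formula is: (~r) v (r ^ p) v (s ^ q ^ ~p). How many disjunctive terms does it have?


A DNF formula is a disjunction of terms (conjunctions).
Terms are separated by v.
Counting the disjuncts: 3 terms.

3


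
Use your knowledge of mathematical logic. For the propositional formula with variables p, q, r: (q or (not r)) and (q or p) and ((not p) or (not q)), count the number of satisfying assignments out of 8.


Evaluate all 8 assignments for p, q, r:
p=0, q=0, r=0: 0
p=0, q=0, r=1: 0
p=0, q=1, r=0: 1
p=0, q=1, r=1: 1
p=1, q=0, r=0: 1
p=1, q=0, r=1: 0
p=1, q=1, r=0: 0
p=1, q=1, r=1: 0
Satisfying count = 3

3


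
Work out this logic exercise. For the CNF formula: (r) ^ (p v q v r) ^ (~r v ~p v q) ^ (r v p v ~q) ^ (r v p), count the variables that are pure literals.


Check each variable for pure literal status:
p: mixed (not pure)
q: mixed (not pure)
r: mixed (not pure)
Pure literal count = 0

0


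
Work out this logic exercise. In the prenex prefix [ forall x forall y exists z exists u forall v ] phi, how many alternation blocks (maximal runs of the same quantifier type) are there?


Quantifier-type sequence: A A E E A  (A=forall, E=exists)
Group into maximal same-type runs:
  Ax2 | Ex2 | Ax1
Number of blocks = 3

3


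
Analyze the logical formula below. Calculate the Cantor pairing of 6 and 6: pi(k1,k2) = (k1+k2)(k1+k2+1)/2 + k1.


k1 + k2 = 12
(k1+k2)(k1+k2+1)/2 = 12 * 13 / 2 = 78
pi = 78 + 6 = 84

84


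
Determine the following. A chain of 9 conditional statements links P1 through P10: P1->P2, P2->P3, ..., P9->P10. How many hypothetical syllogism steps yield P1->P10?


With 9 implications in a chain connecting 10 propositions:
P1->P2, P2->P3, ..., P9->P10
Steps needed = (number of implications) - 1 = 9 - 1 = 8

8


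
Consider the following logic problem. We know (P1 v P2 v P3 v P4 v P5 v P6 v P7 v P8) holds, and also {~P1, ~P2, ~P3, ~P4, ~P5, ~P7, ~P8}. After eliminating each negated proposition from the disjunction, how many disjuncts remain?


Original disjuncts (8): P1, P2, P3, P4, P5, P6, P7, P8
Negated (eliminate): ~P1, ~P2, ~P3, ~P4, ~P5, ~P7, ~P8
Remaining disjuncts: P6
Count = 8 - 7 = 1

1


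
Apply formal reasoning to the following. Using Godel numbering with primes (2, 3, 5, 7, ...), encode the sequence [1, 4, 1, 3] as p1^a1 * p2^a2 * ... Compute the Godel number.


Encode each element as an exponent of the corresponding prime:
  2^1 = 2
  3^4 = 81
  5^1 = 5
  7^3 = 343
Product = 2 * 81 * 5 * 343 = 277830

277830


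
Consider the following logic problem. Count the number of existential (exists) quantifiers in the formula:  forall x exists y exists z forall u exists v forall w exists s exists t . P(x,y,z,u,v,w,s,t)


Quantifier prefix: forall x exists y exists z forall u exists v forall w exists s exists t
Mark each quantifier type:
  U E E U E U E E
Universal count = 3, Existential count = 5
Asked for existential (exists) quantifiers: 5

5


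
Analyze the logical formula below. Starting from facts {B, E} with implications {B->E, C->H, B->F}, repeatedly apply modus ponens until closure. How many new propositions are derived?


Initial facts: {B, E}
Apply modus ponens to closure:
  B and B->F  =>  F
Final known: {B, E, F}
New propositions: {F}
Count = 1

1


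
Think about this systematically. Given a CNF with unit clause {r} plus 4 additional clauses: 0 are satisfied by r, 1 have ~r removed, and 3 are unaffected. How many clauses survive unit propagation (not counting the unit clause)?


Satisfied (removed): 0
Shortened (remain): 1
Unchanged (remain): 3
Remaining = 1 + 3 = 4

4


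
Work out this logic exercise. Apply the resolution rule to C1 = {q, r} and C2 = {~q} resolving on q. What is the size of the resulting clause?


Remove q from C1 and ~q from C2.
C1 remainder: {r}
C2 remainder: {}
Union (resolvent): {r}
Resolvent has 1 literal(s).

1


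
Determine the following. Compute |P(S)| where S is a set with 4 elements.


The power set of a set with n elements has 2^n elements.
|P(S)| = 2^4 = 16

16


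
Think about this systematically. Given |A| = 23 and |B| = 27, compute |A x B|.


The Cartesian product A x B contains all ordered pairs (a, b).
|A x B| = |A| * |B| = 23 * 27 = 621

621


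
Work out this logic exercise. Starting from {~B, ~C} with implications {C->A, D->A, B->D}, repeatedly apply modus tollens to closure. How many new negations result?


Initial negated facts: {~B, ~C}
Apply modus tollens to closure:
  (no implication fires)
Final negated: {~B, ~C}
New negations: {(none)}
Count = 0

0


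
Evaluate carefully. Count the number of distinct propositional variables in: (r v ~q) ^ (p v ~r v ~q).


Identify each variable that appears in the formula.
Variables found: p, q, r
Count = 3

3


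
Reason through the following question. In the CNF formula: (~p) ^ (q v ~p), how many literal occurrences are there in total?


Counting literals in each clause:
Clause 1: 1 literal(s)
Clause 2: 2 literal(s)
Total = 3

3


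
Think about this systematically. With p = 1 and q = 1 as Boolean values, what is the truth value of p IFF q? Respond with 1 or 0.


p = 1, q = 1
Operation: p IFF q
Evaluate: 1 IFF 1 = 1

1


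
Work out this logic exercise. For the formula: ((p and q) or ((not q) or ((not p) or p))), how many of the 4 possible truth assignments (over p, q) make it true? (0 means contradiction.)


Check all 4 assignments:
p=0, q=0: 1
p=0, q=1: 1
p=1, q=0: 1
p=1, q=1: 1
Count of True = 4

4


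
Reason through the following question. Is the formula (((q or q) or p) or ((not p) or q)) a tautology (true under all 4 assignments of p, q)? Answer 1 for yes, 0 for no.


Check all 4 assignments:
p=0, q=0: 1
p=0, q=1: 1
p=1, q=0: 1
p=1, q=1: 1
Satisfying count = 4/4.
Tautology iff count = 4: yes.

1


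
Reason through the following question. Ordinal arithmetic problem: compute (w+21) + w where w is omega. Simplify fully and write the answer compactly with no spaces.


Compute (w+21) + w.
Ordinal + is associative but NOT commutative; for finite n>0, n + w = w but w + n stays w+n.
(w+21) + w = w + (21+w) = w + w = w*2 (the finite tail 21 is absorbed by the right w).
Result = w*2

w*2


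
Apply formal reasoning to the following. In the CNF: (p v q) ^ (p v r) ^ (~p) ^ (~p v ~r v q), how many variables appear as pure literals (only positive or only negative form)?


Check each variable for pure literal status:
p: mixed (not pure)
q: pure positive
r: mixed (not pure)
Pure literal count = 1

1


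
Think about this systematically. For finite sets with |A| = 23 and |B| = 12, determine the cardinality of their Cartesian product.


The Cartesian product A x B contains all ordered pairs (a, b).
|A x B| = |A| * |B| = 23 * 12 = 276

276


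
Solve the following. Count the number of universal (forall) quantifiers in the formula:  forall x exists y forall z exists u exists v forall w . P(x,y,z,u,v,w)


Quantifier prefix: forall x exists y forall z exists u exists v forall w
Mark each quantifier type:
  U E U E E U
Universal count = 3, Existential count = 3
Asked for universal (forall) quantifiers: 3

3


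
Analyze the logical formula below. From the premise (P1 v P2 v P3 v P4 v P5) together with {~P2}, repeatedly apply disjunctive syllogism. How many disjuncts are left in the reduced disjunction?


Original disjuncts (5): P1, P2, P3, P4, P5
Negated (eliminate): ~P2
Remaining disjuncts: P1, P3, P4, P5
Count = 5 - 1 = 4

4


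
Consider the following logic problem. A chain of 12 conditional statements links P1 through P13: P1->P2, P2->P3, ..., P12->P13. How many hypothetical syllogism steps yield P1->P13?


With 12 implications in a chain connecting 13 propositions:
P1->P2, P2->P3, ..., P12->P13
Steps needed = (number of implications) - 1 = 12 - 1 = 11

11


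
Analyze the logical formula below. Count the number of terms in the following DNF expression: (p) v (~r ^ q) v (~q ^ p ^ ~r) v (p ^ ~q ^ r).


A DNF formula is a disjunction of terms (conjunctions).
Terms are separated by v.
Counting the disjuncts: 4 terms.

4


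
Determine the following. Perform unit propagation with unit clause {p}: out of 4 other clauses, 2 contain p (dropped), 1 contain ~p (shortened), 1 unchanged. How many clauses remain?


Satisfied (removed): 2
Shortened (remain): 1
Unchanged (remain): 1
Remaining = 1 + 1 = 2

2


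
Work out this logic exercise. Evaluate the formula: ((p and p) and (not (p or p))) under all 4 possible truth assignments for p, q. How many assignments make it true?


Check all 4 assignments:
p=0, q=0: 0
p=0, q=1: 0
p=1, q=0: 0
p=1, q=1: 0
Count of True = 0

0


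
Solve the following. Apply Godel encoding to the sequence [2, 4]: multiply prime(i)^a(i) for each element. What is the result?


Encode each element as an exponent of the corresponding prime:
  2^2 = 4
  3^4 = 81
Product = 4 * 81 = 324

324


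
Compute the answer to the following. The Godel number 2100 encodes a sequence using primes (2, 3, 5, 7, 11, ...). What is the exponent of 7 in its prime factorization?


Factorize 2100 by dividing by 7 repeatedly.
Division steps: 7 divides 2100 exactly 1 time(s).
Exponent of 7 = 1

1


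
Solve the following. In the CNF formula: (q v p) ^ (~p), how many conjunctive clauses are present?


A CNF formula is a conjunction of clauses.
Clauses are separated by ^.
Counting the conjuncts: 2 clauses.

2


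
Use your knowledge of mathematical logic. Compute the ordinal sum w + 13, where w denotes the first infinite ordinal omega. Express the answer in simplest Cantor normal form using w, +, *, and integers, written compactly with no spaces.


Compute w + 13.
Ordinal + is associative but NOT commutative; for finite n>0, n + w = w but w + n stays w+n.
w + 13 is already in normal form (a successor ordinal beyond w).
Result = w+13

w+13


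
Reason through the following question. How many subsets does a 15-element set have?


The power set of a set with n elements has 2^n elements.
|P(S)| = 2^15 = 32768

32768


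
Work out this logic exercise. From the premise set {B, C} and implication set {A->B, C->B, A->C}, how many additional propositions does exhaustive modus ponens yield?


Initial facts: {B, C}
Apply modus ponens to closure:
  (no implication fires)
Final known: {B, C}
New propositions: {(none)}
Count = 0

0


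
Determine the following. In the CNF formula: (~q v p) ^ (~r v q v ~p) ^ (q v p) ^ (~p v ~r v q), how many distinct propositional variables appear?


Identify each variable that appears in the formula.
Variables found: p, q, r
Count = 3

3


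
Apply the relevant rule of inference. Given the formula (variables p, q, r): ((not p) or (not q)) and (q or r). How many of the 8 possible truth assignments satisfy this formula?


Evaluate all 8 assignments for p, q, r:
p=0, q=0, r=0: 0
p=0, q=0, r=1: 1
p=0, q=1, r=0: 1
p=0, q=1, r=1: 1
p=1, q=0, r=0: 0
p=1, q=0, r=1: 1
p=1, q=1, r=0: 0
p=1, q=1, r=1: 0
Satisfying count = 4

4


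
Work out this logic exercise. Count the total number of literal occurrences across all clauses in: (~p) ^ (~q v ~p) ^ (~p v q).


Counting literals in each clause:
Clause 1: 1 literal(s)
Clause 2: 2 literal(s)
Clause 3: 2 literal(s)
Total = 5

5


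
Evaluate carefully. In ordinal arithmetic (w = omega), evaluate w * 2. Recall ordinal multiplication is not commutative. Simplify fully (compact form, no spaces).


Compute w * 2.
Ordinal * is associative and left-distributive over +, but NOT commutative; for finite n>1, n*w = w but w*n stays w*n.
w * 2 means 2 copies of w concatenated: w*2.
Result = w*2

w*2


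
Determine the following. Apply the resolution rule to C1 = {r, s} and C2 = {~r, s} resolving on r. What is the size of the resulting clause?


Remove r from C1 and ~r from C2.
C1 remainder: {s}
C2 remainder: {s}
Union (resolvent): {s}
Resolvent has 1 literal(s).

1


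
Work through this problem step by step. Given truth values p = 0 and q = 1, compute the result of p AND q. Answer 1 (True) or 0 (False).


p = 0, q = 1
Operation: p AND q
Evaluate: 0 AND 1 = 0

0


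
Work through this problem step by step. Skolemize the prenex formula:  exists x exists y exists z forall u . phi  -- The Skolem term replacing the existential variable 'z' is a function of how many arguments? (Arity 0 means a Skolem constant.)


Quantifier prefix: exists x exists y exists z forall u
'z' is existentially quantified at position 3.
No universal quantifiers precede it.
Skolem function arity = 0 (a Skolem constant)

0


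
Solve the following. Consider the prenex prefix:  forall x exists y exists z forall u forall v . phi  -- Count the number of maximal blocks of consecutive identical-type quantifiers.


Quantifier-type sequence: A E E A A  (A=forall, E=exists)
Group into maximal same-type runs:
  Ax1 | Ex2 | Ax2
Number of blocks = 3

3


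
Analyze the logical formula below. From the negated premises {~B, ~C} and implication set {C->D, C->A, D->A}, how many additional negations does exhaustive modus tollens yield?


Initial negated facts: {~B, ~C}
Apply modus tollens to closure:
  (no implication fires)
Final negated: {~B, ~C}
New negations: {(none)}
Count = 0

0


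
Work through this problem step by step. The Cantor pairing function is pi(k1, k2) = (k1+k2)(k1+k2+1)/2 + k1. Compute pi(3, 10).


k1 + k2 = 13
(k1+k2)(k1+k2+1)/2 = 13 * 14 / 2 = 91
pi = 91 + 3 = 94

94


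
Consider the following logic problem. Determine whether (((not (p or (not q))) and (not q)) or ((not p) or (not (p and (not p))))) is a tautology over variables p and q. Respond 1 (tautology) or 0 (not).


Check all 4 assignments:
p=0, q=0: 1
p=0, q=1: 1
p=1, q=0: 1
p=1, q=1: 1
Satisfying count = 4/4.
Tautology iff count = 4: yes.

1


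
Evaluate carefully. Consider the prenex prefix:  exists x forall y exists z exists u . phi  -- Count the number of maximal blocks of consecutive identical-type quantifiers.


Quantifier-type sequence: E A E E  (A=forall, E=exists)
Group into maximal same-type runs:
  Ex1 | Ax1 | Ex2
Number of blocks = 3

3


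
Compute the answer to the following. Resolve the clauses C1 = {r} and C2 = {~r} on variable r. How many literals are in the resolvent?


Remove r from C1 and ~r from C2.
C1 remainder: {}
C2 remainder: {}
Union (resolvent): {} (empty clause)
Resolvent has 0 literal(s).

0


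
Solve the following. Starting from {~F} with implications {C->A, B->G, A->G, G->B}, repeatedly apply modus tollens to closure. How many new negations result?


Initial negated facts: {~F}
Apply modus tollens to closure:
  (no implication fires)
Final negated: {~F}
New negations: {(none)}
Count = 0

0


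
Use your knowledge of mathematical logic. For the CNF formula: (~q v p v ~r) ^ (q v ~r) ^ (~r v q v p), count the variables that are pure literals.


Check each variable for pure literal status:
p: pure positive
q: mixed (not pure)
r: pure negative
Pure literal count = 2

2


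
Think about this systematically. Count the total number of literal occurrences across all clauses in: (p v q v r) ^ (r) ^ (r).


Counting literals in each clause:
Clause 1: 3 literal(s)
Clause 2: 1 literal(s)
Clause 3: 1 literal(s)
Total = 5

5


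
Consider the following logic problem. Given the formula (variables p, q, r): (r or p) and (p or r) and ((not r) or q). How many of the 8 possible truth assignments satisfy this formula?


Evaluate all 8 assignments for p, q, r:
p=0, q=0, r=0: 0
p=0, q=0, r=1: 0
p=0, q=1, r=0: 0
p=0, q=1, r=1: 1
p=1, q=0, r=0: 1
p=1, q=0, r=1: 0
p=1, q=1, r=0: 1
p=1, q=1, r=1: 1
Satisfying count = 4

4


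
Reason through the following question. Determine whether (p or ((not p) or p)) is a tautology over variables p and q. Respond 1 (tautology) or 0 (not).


Check all 4 assignments:
p=0, q=0: 1
p=0, q=1: 1
p=1, q=0: 1
p=1, q=1: 1
Satisfying count = 4/4.
Tautology iff count = 4: yes.

1


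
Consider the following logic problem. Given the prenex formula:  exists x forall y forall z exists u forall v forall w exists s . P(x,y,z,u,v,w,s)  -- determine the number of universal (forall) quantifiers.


Quantifier prefix: exists x forall y forall z exists u forall v forall w exists s
Mark each quantifier type:
  E U U E U U E
Universal count = 4, Existential count = 3
Asked for universal (forall) quantifiers: 4

4


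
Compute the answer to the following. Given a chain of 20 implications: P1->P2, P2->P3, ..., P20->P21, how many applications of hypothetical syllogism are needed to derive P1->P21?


With 20 implications in a chain connecting 21 propositions:
P1->P2, P2->P3, ..., P20->P21
Steps needed = (number of implications) - 1 = 20 - 1 = 19

19


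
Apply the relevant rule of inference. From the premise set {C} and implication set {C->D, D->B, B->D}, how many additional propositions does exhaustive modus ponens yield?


Initial facts: {C}
Apply modus ponens to closure:
  C and C->D  =>  D
  D and D->B  =>  B
Final known: {B, C, D}
New propositions: {B, D}
Count = 2

2


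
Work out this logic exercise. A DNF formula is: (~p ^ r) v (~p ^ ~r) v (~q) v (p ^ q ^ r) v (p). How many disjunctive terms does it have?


A DNF formula is a disjunction of terms (conjunctions).
Terms are separated by v.
Counting the disjuncts: 5 terms.

5


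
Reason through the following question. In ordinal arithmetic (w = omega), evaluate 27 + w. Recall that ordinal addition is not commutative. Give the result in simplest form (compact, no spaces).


Compute 27 + w.
Ordinal + is associative but NOT commutative; for finite n>0, n + w = w but w + n stays w+n.
Any finite left addend is absorbed by w on the right: 27 + w = w.
Result = w

w


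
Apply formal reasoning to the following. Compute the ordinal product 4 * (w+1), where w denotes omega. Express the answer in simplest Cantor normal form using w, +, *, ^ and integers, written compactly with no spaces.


Compute 4 * (w+1).
Ordinal * is associative and left-distributive over +, but NOT commutative; for finite n>1, n*w = w but w*n stays w*n.
By left-distributivity: 4 * (w+1) = 4*w + 4*1 = w + 4 = w+4.
Result = w+4

w+4


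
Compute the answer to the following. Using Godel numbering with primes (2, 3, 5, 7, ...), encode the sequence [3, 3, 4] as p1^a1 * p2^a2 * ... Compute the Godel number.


Encode each element as an exponent of the corresponding prime:
  2^3 = 8
  3^3 = 27
  5^4 = 625
Product = 8 * 27 * 625 = 135000

135000


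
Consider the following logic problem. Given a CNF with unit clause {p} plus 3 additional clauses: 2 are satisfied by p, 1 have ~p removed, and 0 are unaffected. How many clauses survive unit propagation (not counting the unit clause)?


Satisfied (removed): 2
Shortened (remain): 1
Unchanged (remain): 0
Remaining = 1 + 0 = 1

1


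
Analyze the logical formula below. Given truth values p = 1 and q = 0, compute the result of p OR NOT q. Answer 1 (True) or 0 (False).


p = 1, q = 0
Operation: p OR NOT q
Evaluate: 1 OR NOT 0 = 1

1


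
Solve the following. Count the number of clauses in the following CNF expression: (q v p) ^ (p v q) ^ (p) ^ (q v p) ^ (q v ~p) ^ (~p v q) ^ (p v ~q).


A CNF formula is a conjunction of clauses.
Clauses are separated by ^.
Counting the conjuncts: 7 clauses.

7


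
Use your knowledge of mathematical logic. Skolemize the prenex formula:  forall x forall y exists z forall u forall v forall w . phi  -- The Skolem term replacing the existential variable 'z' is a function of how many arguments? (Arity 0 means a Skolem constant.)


Quantifier prefix: forall x forall y exists z forall u forall v forall w
'z' is existentially quantified at position 3.
Universal variables preceding it: x, y
Skolem function arity = 2

2


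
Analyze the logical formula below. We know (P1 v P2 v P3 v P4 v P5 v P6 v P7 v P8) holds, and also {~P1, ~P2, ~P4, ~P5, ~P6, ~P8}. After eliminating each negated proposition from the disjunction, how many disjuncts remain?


Original disjuncts (8): P1, P2, P3, P4, P5, P6, P7, P8
Negated (eliminate): ~P1, ~P2, ~P4, ~P5, ~P6, ~P8
Remaining disjuncts: P3, P7
Count = 8 - 6 = 2

2


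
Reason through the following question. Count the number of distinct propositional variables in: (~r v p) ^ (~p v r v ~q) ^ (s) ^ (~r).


Identify each variable that appears in the formula.
Variables found: p, q, r, s
Count = 4

4


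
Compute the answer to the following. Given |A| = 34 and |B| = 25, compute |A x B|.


The Cartesian product A x B contains all ordered pairs (a, b).
|A x B| = |A| * |B| = 34 * 25 = 850

850


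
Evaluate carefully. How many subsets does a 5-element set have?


The power set of a set with n elements has 2^n elements.
|P(S)| = 2^5 = 32

32


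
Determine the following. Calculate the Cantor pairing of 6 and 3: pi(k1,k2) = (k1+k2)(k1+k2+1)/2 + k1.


k1 + k2 = 9
(k1+k2)(k1+k2+1)/2 = 9 * 10 / 2 = 45
pi = 45 + 6 = 51

51


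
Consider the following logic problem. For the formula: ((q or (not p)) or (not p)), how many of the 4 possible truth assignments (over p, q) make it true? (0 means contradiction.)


Check all 4 assignments:
p=0, q=0: 1
p=0, q=1: 1
p=1, q=0: 0
p=1, q=1: 1
Count of True = 3

3


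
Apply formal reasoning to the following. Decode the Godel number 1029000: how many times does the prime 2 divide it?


Factorize 1029000 by dividing by 2 repeatedly.
Division steps: 2 divides 1029000 exactly 3 time(s).
Exponent of 2 = 3

3


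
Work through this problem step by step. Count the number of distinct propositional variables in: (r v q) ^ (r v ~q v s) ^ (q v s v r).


Identify each variable that appears in the formula.
Variables found: q, r, s
Count = 3

3


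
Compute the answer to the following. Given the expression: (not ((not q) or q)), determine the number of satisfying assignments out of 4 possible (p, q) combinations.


Check all 4 assignments:
p=0, q=0: 0
p=0, q=1: 0
p=1, q=0: 0
p=1, q=1: 0
Count of True = 0

0


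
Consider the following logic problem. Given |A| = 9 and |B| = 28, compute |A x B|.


The Cartesian product A x B contains all ordered pairs (a, b).
|A x B| = |A| * |B| = 9 * 28 = 252

252


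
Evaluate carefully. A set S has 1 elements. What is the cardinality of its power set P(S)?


The power set of a set with n elements has 2^n elements.
|P(S)| = 2^1 = 2

2


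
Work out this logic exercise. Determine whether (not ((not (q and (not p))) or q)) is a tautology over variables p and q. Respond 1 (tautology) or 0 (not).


Check all 4 assignments:
p=0, q=0: 0
p=0, q=1: 0
p=1, q=0: 0
p=1, q=1: 0
Satisfying count = 0/4.
Tautology iff count = 4: no.

0


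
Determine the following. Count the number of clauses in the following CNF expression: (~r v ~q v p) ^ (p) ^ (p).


A CNF formula is a conjunction of clauses.
Clauses are separated by ^.
Counting the conjuncts: 3 clauses.

3


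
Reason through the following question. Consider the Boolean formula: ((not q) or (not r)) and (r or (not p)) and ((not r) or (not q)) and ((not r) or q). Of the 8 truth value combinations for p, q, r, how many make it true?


Evaluate all 8 assignments for p, q, r:
p=0, q=0, r=0: 1
p=0, q=0, r=1: 0
p=0, q=1, r=0: 1
p=0, q=1, r=1: 0
p=1, q=0, r=0: 0
p=1, q=0, r=1: 0
p=1, q=1, r=0: 0
p=1, q=1, r=1: 0
Satisfying count = 2

2


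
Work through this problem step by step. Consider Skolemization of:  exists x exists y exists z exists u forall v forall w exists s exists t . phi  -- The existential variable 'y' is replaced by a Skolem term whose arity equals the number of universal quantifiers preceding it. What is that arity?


Quantifier prefix: exists x exists y exists z exists u forall v forall w exists s exists t
'y' is existentially quantified at position 2.
No universal quantifiers precede it.
Skolem function arity = 0 (a Skolem constant)

0


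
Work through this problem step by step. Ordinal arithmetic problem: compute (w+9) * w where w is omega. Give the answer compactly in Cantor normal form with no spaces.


Compute (w+9) * w.
Ordinal * is associative and left-distributive over +, but NOT commutative; for finite n>1, n*w = w but w*n stays w*n.
(w+9) * w = sup{(w+9)*k : k<w} = sup{w*k+9} = w^2 (the +9 tail is absorbed in the limit).
Result = w^2

w^2


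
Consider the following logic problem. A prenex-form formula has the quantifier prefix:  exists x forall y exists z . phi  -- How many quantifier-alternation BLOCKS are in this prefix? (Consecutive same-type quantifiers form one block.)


Quantifier-type sequence: E A E  (A=forall, E=exists)
Group into maximal same-type runs:
  Ex1 | Ax1 | Ex1
Number of blocks = 3

3


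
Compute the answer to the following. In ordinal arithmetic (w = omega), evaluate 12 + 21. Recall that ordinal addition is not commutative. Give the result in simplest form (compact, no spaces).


Compute 12 + 21.
Ordinal + is associative but NOT commutative; for finite n>0, n + w = w but w + n stays w+n.
Both operands finite; ordinal + agrees with natural +: 12 + 21 = 33.
Result = 33

33


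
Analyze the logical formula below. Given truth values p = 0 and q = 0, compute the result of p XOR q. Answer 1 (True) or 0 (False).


p = 0, q = 0
Operation: p XOR q
Evaluate: 0 XOR 0 = 0

0


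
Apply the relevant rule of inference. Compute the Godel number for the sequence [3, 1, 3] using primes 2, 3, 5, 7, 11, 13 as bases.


Encode each element as an exponent of the corresponding prime:
  2^3 = 8
  3^1 = 3
  5^3 = 125
Product = 8 * 3 * 125 = 3000

3000


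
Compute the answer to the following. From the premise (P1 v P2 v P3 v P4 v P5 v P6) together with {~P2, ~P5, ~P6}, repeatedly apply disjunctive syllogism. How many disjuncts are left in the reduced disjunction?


Original disjuncts (6): P1, P2, P3, P4, P5, P6
Negated (eliminate): ~P2, ~P5, ~P6
Remaining disjuncts: P1, P3, P4
Count = 6 - 3 = 3

3


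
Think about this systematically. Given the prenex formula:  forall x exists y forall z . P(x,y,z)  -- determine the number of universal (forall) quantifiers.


Quantifier prefix: forall x exists y forall z
Mark each quantifier type:
  U E U
Universal count = 2, Existential count = 1
Asked for universal (forall) quantifiers: 2

2


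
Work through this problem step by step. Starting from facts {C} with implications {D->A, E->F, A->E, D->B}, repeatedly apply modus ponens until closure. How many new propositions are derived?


Initial facts: {C}
Apply modus ponens to closure:
  (no implication fires)
Final known: {C}
New propositions: {(none)}
Count = 0

0


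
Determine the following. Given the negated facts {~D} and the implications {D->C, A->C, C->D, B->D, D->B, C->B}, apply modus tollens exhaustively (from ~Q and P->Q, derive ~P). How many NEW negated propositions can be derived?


Initial negated facts: {~D}
Apply modus tollens to closure:
  ~D and C->D  =>  ~C
  ~D and B->D  =>  ~B
  ~C and A->C  =>  ~A
Final negated: {~A, ~B, ~C, ~D}
New negations: {~A, ~B, ~C}
Count = 3

3


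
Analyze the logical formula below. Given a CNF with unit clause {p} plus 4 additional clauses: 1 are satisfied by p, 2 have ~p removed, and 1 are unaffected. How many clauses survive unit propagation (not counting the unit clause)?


Satisfied (removed): 1
Shortened (remain): 2
Unchanged (remain): 1
Remaining = 2 + 1 = 3

3


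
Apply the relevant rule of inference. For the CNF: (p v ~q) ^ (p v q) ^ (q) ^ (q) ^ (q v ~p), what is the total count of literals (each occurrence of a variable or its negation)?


Counting literals in each clause:
Clause 1: 2 literal(s)
Clause 2: 2 literal(s)
Clause 3: 1 literal(s)
Clause 4: 1 literal(s)
Clause 5: 2 literal(s)
Total = 8

8


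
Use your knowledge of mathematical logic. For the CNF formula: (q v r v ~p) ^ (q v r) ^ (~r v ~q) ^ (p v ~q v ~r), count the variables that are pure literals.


Check each variable for pure literal status:
p: mixed (not pure)
q: mixed (not pure)
r: mixed (not pure)
Pure literal count = 0

0


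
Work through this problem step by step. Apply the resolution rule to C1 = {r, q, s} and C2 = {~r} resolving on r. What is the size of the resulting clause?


Remove r from C1 and ~r from C2.
C1 remainder: {q, s}
C2 remainder: {}
Union (resolvent): {q, s}
Resolvent has 2 literal(s).

2


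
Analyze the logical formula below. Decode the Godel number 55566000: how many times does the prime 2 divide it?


Factorize 55566000 by dividing by 2 repeatedly.
Division steps: 2 divides 55566000 exactly 4 time(s).
Exponent of 2 = 4

4


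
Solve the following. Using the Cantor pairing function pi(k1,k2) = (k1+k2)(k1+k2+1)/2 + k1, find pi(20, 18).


k1 + k2 = 38
(k1+k2)(k1+k2+1)/2 = 38 * 39 / 2 = 741
pi = 741 + 20 = 761

761


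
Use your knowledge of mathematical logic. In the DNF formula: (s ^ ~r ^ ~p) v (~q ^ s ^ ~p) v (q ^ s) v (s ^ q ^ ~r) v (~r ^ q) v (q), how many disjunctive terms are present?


A DNF formula is a disjunction of terms (conjunctions).
Terms are separated by v.
Counting the disjuncts: 6 terms.

6


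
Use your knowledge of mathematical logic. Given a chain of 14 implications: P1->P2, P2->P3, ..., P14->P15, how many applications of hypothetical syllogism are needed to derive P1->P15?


With 14 implications in a chain connecting 15 propositions:
P1->P2, P2->P3, ..., P14->P15
Steps needed = (number of implications) - 1 = 14 - 1 = 13

13


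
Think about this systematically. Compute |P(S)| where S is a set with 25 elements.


The power set of a set with n elements has 2^n elements.
|P(S)| = 2^25 = 33554432

33554432


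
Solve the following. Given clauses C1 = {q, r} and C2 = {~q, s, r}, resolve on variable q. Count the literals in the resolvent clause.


Remove q from C1 and ~q from C2.
C1 remainder: {r}
C2 remainder: {s, r}
Union (resolvent): {r, s}
Resolvent has 2 literal(s).

2


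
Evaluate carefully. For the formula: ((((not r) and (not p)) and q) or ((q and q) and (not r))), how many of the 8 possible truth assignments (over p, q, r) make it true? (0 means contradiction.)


Check all 8 assignments:
p=0, q=0, r=0: 0
p=0, q=0, r=1: 0
p=0, q=1, r=0: 1
p=0, q=1, r=1: 0
p=1, q=0, r=0: 0
p=1, q=0, r=1: 0
p=1, q=1, r=0: 1
p=1, q=1, r=1: 0
Count of True = 2

2


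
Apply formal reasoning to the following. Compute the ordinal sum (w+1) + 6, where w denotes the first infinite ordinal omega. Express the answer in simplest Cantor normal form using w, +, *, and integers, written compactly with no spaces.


Compute (w+1) + 6.
Ordinal + is associative but NOT commutative; for finite n>0, n + w = w but w + n stays w+n.
By associativity: (w+1) + 6 = w + (1+6) = w+7.
Result = w+7

w+7


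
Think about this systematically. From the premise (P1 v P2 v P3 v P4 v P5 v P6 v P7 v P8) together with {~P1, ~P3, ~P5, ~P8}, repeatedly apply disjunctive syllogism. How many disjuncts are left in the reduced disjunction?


Original disjuncts (8): P1, P2, P3, P4, P5, P6, P7, P8
Negated (eliminate): ~P1, ~P3, ~P5, ~P8
Remaining disjuncts: P2, P4, P6, P7
Count = 8 - 4 = 4

4


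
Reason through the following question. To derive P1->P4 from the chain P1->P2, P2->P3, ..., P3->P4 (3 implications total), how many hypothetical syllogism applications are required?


With 3 implications in a chain connecting 4 propositions:
P1->P2, P2->P3, ..., P3->P4
Steps needed = (number of implications) - 1 = 3 - 1 = 2

2


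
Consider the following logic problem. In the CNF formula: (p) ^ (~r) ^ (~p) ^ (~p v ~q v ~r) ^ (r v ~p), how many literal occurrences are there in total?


Counting literals in each clause:
Clause 1: 1 literal(s)
Clause 2: 1 literal(s)
Clause 3: 1 literal(s)
Clause 4: 3 literal(s)
Clause 5: 2 literal(s)
Total = 8

8


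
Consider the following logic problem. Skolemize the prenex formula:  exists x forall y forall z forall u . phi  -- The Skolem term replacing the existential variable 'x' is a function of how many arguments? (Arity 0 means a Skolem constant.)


Quantifier prefix: exists x forall y forall z forall u
'x' is existentially quantified at position 1.
No universal quantifiers precede it.
Skolem function arity = 0 (a Skolem constant)

0


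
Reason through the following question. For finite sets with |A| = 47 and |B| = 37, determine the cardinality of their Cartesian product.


The Cartesian product A x B contains all ordered pairs (a, b).
|A x B| = |A| * |B| = 47 * 37 = 1739

1739


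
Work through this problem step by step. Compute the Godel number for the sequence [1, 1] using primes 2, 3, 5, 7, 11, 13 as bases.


Encode each element as an exponent of the corresponding prime:
  2^1 = 2
  3^1 = 3
Product = 2 * 3 = 6

6


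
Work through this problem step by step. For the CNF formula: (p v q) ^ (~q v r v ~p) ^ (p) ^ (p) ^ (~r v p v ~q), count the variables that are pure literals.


Check each variable for pure literal status:
p: mixed (not pure)
q: mixed (not pure)
r: mixed (not pure)
Pure literal count = 0

0


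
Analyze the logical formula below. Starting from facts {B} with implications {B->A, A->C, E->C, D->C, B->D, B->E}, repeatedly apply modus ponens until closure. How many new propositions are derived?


Initial facts: {B}
Apply modus ponens to closure:
  B and B->A  =>  A
  A and A->C  =>  C
  B and B->D  =>  D
  B and B->E  =>  E
Final known: {A, B, C, D, E}
New propositions: {A, C, D, E}
Count = 4

4


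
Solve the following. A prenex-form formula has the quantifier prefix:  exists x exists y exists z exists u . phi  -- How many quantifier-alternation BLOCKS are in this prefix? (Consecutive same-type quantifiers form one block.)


Quantifier-type sequence: E E E E  (A=forall, E=exists)
Group into maximal same-type runs:
  Ex4
Number of blocks = 1

1


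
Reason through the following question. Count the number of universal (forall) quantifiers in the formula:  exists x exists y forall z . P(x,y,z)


Quantifier prefix: exists x exists y forall z
Mark each quantifier type:
  E E U
Universal count = 1, Existential count = 2
Asked for universal (forall) quantifiers: 1

1


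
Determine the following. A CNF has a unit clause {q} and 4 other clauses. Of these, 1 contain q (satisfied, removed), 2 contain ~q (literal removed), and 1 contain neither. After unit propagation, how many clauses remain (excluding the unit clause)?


Satisfied (removed): 1
Shortened (remain): 2
Unchanged (remain): 1
Remaining = 2 + 1 = 3

3
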